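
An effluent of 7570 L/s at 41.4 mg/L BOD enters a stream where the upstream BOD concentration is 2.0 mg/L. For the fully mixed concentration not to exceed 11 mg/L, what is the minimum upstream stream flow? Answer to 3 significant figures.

Set C_mix = 11: (Q·2.000 + 7570·41.40) / (Q + 7570) = 11
→ Q = 7570·(41.40 − 11)/(11 − 2.000) = 25570 L/s.

25600 L/s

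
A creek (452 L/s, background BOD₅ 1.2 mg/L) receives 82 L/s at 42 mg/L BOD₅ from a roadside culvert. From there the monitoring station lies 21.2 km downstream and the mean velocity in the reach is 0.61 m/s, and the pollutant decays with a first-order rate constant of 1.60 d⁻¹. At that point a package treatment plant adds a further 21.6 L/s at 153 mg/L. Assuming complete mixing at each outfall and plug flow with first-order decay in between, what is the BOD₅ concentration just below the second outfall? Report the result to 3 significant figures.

Conservation of mass: C = (452.0·1.200 + 82.00·42.00) / 534.0 = 3986/534.0 = 7.465 mg/L; combined flow 534.0 L/s.
Travel time t = 21.2·1000 / 0.61 = 34750 s = 9.654 h.
Applying C = C₀e^(−kt): 7.465 × 0.5254 = 3.922 mg/L.
Second outfall: C = (534.0·3.922 + 21.60·153.0)/555.6 = 9.718 mg/L.

9.72 mg/L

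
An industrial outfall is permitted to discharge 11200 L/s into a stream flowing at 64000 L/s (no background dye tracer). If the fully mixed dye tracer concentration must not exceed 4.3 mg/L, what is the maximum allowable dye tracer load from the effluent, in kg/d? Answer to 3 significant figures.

Mass balance at the limit: 64000·0 + 11200·Cₑ = 75200·4.3 → Cₑ = 28.87 mg/L.
11200 L/s = 11.20 m³/s. Load = 11.20 m³/s × 28.87 g/m³ × 86 400 s/d = 27940 kg/d.

27900 kg/d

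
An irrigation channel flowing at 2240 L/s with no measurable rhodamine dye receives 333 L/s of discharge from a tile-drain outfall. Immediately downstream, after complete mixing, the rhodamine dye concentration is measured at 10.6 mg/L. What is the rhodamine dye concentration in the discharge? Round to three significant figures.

81.9 mg/L

Mass balance: 2240·0 + 333.0·Cₑ = 2573·10.60
→ Cₑ = (2573·10.60 − 2240·0) / 333.0 = 81.90 mg/L.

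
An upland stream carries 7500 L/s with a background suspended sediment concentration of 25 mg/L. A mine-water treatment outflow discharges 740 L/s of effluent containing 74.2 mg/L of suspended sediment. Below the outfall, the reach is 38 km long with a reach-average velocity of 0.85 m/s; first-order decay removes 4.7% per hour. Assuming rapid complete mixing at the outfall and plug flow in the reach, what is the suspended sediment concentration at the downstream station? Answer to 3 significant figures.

Conservation of mass: C = (7500·25.00 + 740.0·74.20) / 8240 = 242400/8240 = 29.42 mg/L.
Travel time t = 38·1000 / 0.85 = 44710 s = 12.42 h.
4.7%/h lost → k = −ln(1 − 0.047) = 0.04814 h⁻¹.
After decay, C = 29.42 × e^(−kt) = 29.42 × 0.5500 = 16.18 mg/L.

16.2 mg/L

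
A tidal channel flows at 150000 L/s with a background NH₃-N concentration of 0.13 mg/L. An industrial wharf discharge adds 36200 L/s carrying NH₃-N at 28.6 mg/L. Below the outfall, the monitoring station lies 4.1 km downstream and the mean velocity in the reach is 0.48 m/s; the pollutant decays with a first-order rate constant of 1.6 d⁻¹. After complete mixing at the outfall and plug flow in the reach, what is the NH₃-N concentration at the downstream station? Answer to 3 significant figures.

4.84 mg/L

Mixed concentration C = ΣQC/ΣQ = (150000·0.1300 + 36200·28.60) / 186200 = 1055000/186200 = 5.665 mg/L.
Travel time t = 4.1·1000 / 0.48 = 8542 s = 2.373 h.
Decay over the reach: 5.665·exp(−kt) = 5.665·0.8537 = 4.836 mg/L.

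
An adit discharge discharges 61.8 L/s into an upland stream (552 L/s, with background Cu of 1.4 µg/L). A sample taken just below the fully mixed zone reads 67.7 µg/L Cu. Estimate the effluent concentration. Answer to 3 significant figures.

660 µg/L

Mass balance: 552.0·1.400 + 61.80·Cₑ = 613.8·67.70
→ Cₑ = (613.8·67.70 − 552.0·1.400) / 61.80 = 659.9 µg/L.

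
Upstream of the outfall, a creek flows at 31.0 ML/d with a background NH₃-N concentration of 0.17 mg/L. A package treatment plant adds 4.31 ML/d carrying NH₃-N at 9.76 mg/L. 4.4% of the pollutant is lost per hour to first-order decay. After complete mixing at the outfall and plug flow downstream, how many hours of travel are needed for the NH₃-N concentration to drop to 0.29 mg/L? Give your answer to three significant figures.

Conservation of mass: C = (31.00·0.1700 + 4.310·9.760) / 35.31 = 47.34/35.31 = 1.341 mg/L.
4.4%/h lost → k = −ln(1 − 0.044) = 0.04500 h⁻¹.
1.341·exp(−k·t) = 0.29 → t = ln(1.341/0.29)/k = 122500 s = 34.02 h.

34.0 h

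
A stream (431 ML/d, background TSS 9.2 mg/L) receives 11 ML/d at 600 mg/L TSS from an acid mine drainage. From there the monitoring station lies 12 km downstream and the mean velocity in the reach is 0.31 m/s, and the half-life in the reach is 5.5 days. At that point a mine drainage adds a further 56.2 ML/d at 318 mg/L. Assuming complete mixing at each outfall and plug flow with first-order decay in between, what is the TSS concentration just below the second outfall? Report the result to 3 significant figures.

55.9 mg/L

After mixing, C = (431.0·9.200 + 11.00·600.0) / 442.0 = 10570/442.0 = 23.90 mg/L; combined flow 442.0 ML/d.
Travel time t = 12·1000 / 0.31 = 38710 s = 10.75 h.
Half-life 5.5 d → k = ln 2 / 5.5 = 0.1260 d⁻¹.
First-order decay: C = 23.90·exp(−k·t) = 23.90·0.9451 = 22.59 mg/L.
At the second outfall, C = (442.0·22.59 + 56.20·318.0) / (442.0 + 56.20) = 55.91 mg/L.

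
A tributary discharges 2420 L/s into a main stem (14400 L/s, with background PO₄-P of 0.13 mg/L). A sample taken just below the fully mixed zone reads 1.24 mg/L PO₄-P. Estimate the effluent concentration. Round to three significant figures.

Mass balance: 14400·0.1300 + 2420·Cₑ = 16820·1.240
→ Cₑ = (16820·1.240 − 14400·0.1300) / 2420 = 7.845 mg/L.

7.84 mg/L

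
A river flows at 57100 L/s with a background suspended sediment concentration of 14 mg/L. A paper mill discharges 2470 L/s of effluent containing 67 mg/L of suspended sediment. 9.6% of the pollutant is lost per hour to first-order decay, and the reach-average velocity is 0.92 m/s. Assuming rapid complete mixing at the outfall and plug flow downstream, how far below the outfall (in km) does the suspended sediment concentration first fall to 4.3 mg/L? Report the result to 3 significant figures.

43.5 km

Mixed concentration C = ΣQC/ΣQ = (57100·14.00 + 2470·67.00) / 59570 = 964900/59570 = 16.20 mg/L.
9.6%/h lost → k = −ln(1 − 0.096) = 0.1009 h⁻¹.
Set 16.20·exp(−k·t) = 4.3 → t = ln(16.20/4.3)/k = 47310 s = 13.14 h.
Distance = v·t = 0.92·47310 = 43520 m = 43.52 km.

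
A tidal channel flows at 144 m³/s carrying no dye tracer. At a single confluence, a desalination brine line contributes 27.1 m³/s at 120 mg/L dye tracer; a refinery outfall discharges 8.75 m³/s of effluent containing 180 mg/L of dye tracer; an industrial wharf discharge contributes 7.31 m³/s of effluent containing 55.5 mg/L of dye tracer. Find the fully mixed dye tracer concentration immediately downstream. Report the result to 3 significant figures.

28.0 mg/L

Conservation of mass: C = (144.0·0 + 27.10·120.0 + 8.750·180.0 + 7.310·55.50) / 187.2 = 5233/187.2 = 27.96 mg/L.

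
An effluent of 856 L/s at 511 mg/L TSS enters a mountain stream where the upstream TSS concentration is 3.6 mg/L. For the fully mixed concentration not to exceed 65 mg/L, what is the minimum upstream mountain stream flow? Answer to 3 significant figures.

Set C_mix = 65: (Q·3.600 + 856.0·511.0) / (Q + 856.0) = 65
→ Q = 856.0·(511.0 − 65)/(65 − 3.600) = 6218 L/s.

6220 L/s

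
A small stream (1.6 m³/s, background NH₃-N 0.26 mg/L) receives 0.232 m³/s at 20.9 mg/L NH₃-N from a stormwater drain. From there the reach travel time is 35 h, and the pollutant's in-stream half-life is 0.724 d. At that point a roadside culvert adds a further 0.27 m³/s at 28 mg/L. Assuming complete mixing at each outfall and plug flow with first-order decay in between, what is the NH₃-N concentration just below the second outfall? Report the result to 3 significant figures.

4.22 mg/L

After mixing, C = (1.600·0.2600 + 0.2320·20.90) / 1.832 = 5.265/1.832 = 2.874 mg/L; combined flow 1.832 m³/s.
Half-life 0.724 d → k = ln 2 / 0.724 = 0.9574 d⁻¹.
Decay over the reach: 2.874·exp(−kt) = 2.874·0.2475 = 0.7114 mg/L.
At the second outfall, C = (1.832·0.7114 + 0.2700·28.00) / (1.832 + 0.2700) = 4.217 mg/L.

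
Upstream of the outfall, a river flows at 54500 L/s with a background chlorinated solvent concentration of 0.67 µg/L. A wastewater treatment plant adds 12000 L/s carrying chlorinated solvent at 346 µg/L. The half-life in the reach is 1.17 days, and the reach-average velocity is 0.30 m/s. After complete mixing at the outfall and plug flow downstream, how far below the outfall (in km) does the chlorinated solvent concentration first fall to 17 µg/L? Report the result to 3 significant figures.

After mixing, C = (54500·0.6700 + 12000·346.0) / 66500 = 4189000/66500 = 62.99 µg/L.
Half-life 1.17 d → k = ln 2 / 1.17 = 0.5924 d⁻¹.
Set 62.99·exp(−k·t) = 17 → t = ln(62.99/17)/k = 191000 s = 53.06 h.
Distance = v·t = 0.30·191000 = 57300 m = 57.30 km.

57.3 km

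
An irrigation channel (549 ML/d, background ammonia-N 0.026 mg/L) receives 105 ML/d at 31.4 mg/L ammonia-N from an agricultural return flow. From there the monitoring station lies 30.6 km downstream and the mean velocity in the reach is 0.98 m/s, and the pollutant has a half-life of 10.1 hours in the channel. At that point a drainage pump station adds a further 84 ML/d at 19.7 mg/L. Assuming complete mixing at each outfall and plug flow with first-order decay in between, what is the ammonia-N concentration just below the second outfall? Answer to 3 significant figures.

4.72 mg/L

Mixed concentration C = ΣQC/ΣQ = (549.0·0.02600 + 105.0·31.40) / 654.0 = 3311/654.0 = 5.063 mg/L; combined flow 654.0 ML/d.
Travel time t = 30.6·1000 / 0.98 = 31220 s = 8.673 h.
Half-life 10.1 h → k = ln 2 / 10.1 = 0.06863 h⁻¹ = 1.647 d⁻¹.
Decay over the reach: 5.063·exp(−kt) = 5.063·0.5514 = 2.792 mg/L.
Second outfall: C = (654.0·2.792 + 84.00·19.70)/738.0 = 4.716 mg/L.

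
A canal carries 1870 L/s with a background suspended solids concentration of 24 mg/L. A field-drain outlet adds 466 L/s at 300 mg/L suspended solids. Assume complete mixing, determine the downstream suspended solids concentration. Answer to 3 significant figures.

79.1 mg/L

After mixing, C = (1870·24.00 + 466.0·300.0) / 2336 = 184700/2336 = 79.06 mg/L.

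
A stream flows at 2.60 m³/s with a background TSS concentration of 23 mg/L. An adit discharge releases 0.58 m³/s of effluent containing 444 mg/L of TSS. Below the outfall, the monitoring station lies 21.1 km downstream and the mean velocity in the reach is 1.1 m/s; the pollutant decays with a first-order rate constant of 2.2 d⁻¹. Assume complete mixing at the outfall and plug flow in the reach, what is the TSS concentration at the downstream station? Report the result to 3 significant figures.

61.2 mg/L

Mixed concentration C = ΣQC/ΣQ = (2.600·23.00 + 0.5800·444.0) / 3.180 = 317.3/3.180 = 99.79 mg/L.
Travel time t = 21.1·1000 / 1.1 = 19180 s = 5.328 h.
After decay, C = 99.79 × e^(−kt) = 99.79 × 0.6136 = 61.23 mg/L.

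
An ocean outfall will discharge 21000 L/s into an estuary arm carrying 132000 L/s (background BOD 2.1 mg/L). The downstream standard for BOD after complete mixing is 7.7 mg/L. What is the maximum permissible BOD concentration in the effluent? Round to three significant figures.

At the limit, (Qr·Cr + Qe·Cₑ)/(Qr + Qe) = 7.7:
Cₑ = (153000·7.7 − 132000·2.100) / 21000 = 42.90 mg/L.

42.9 mg/L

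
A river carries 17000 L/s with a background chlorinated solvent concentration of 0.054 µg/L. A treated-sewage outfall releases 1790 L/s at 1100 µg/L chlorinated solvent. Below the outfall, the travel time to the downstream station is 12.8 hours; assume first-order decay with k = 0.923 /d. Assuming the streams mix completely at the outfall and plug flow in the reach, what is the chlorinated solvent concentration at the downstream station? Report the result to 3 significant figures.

After mixing, C = (17000·0.05400 + 1790·1100) / 18790 = 1970000/18790 = 104.8 µg/L.
After decay, C = 104.8 × e^(−kt) = 104.8 × 0.6112 = 64.08 µg/L.

64.1 µg/L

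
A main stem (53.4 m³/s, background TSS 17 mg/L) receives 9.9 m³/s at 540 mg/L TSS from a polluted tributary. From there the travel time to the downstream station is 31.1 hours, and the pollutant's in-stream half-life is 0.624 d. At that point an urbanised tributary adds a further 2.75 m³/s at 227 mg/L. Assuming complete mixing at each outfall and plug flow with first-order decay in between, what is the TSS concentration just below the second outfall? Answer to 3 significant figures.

31.9 mg/L

Mass balance: C = (53.40·17.00 + 9.900·540.0) / 63.30 = 6254/63.30 = 98.80 mg/L; combined flow 63.30 m³/s.
Half-life 0.624 d → k = ln 2 / 0.624 = 1.111 d⁻¹.
After decay, C = 98.80 × e^(−kt) = 98.80 × 0.2371 = 23.42 mg/L.
Second outfall: C = (63.30·23.42 + 2.750·227.0)/66.05 = 31.90 mg/L.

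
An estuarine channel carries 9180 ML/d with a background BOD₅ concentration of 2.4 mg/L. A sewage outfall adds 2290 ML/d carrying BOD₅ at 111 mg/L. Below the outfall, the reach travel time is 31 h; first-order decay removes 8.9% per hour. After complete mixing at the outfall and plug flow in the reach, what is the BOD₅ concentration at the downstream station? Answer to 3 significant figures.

Conservation of mass: C = (9180·2.400 + 2290·111.0) / 11470 = 276200/11470 = 24.08 mg/L.
8.9%/h lost → k = −ln(1 − 0.089) = 0.09321 h⁻¹.
After decay, C = 24.08 × e^(−kt) = 24.08 × 0.05560 = 1.339 mg/L.

1.34 mg/L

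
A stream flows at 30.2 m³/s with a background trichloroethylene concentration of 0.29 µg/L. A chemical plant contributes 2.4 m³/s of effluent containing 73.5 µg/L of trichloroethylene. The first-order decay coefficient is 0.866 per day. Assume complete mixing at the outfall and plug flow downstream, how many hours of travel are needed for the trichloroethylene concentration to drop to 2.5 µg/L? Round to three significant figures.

Conservation of mass: C = (30.20·0.2900 + 2.400·73.50) / 32.60 = 185.2/32.60 = 5.680 µg/L.
5.680·exp(−k·t) = 2.5 → t = ln(5.680/2.5)/k = 81870 s = 22.74 h.

22.7 h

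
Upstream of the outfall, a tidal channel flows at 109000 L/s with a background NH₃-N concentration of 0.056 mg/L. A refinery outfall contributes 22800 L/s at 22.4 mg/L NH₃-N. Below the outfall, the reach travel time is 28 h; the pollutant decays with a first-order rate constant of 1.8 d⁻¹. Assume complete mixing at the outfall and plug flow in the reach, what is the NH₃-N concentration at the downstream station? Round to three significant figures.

Conservation of mass: C = (109000·0.05600 + 22800·22.40) / 131800 = 516800/131800 = 3.921 mg/L.
Decay over the reach: 3.921·exp(−kt) = 3.921·0.1225 = 0.4802 mg/L.

0.480 mg/L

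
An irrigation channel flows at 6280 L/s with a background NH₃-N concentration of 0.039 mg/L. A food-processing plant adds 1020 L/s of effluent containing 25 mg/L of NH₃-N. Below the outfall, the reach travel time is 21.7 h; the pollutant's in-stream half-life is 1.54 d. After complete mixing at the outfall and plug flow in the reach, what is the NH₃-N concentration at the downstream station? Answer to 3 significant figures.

2.35 mg/L

After mixing, C = (6280·0.03900 + 1020·25.00) / 7300 = 25740/7300 = 3.527 mg/L.
Half-life 1.54 d → k = ln 2 / 1.54 = 0.4501 d⁻¹.
Decay over the reach: 3.527·exp(−kt) = 3.527·0.6657 = 2.348 mg/L.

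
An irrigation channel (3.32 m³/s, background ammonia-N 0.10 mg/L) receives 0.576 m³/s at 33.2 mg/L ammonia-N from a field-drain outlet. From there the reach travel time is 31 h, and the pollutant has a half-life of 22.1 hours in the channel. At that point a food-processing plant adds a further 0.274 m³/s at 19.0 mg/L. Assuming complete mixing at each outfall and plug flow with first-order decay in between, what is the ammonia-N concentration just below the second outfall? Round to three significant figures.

3.01 mg/L

Mixed concentration C = ΣQC/ΣQ = (3.320·0.1000 + 0.5760·33.20) / 3.896 = 19.46/3.896 = 4.994 mg/L; combined flow 3.896 m³/s.
Half-life 22.1 h → k = ln 2 / 22.1 = 0.03136 h⁻¹ = 0.7527 d⁻¹.
Decay over the reach: 4.994·exp(−kt) = 4.994·0.3782 = 1.889 mg/L.
Second outfall: C = (3.896·1.889 + 0.2740·19.00)/4.170 = 3.013 mg/L.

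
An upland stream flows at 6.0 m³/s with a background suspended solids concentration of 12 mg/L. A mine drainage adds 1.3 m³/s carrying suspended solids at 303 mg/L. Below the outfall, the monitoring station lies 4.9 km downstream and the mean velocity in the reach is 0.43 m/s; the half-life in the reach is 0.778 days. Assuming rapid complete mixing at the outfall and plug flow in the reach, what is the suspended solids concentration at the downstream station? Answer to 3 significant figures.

Flow-weighted average: C = (6.000·12.00 + 1.300·303.0) / 7.300 = 465.9/7.300 = 63.82 mg/L.
Travel time t = 4.9·1000 / 0.43 = 11400 s = 3.165 h.
Half-life 0.778 d → k = ln 2 / 0.778 = 0.8909 d⁻¹.
Applying C = C₀e^(−kt): 63.82 × 0.8891 = 56.75 mg/L.

56.7 mg/L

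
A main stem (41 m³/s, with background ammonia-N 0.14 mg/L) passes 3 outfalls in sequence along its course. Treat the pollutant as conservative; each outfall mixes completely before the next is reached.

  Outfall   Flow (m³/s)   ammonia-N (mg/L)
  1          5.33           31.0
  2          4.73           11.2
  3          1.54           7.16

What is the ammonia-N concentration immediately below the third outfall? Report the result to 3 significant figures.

4.47 mg/L

After outfall 1: Q = 41.00 + 5.330 = 46.33 m³/s; C = (41.00·0.1400 + 5.330·31.00)/46.33 = 3.690 mg/L.
After outfall 2: Q = 46.33 + 4.730 = 51.06 m³/s; C = (46.33·3.690 + 4.730·11.20)/51.06 = 4.386 mg/L.
After outfall 3: Q = 51.06 + 1.540 = 52.60 m³/s; C = (51.06·4.386 + 1.540·7.160)/52.60 = 4.467 mg/L.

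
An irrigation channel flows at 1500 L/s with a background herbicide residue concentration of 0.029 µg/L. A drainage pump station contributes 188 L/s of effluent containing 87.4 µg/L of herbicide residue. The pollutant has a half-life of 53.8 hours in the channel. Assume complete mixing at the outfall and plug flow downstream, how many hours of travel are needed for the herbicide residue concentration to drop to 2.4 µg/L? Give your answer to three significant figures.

109 h

Mass balance: C = (1500·0.02900 + 188.0·87.40) / 1688 = 16470/1688 = 9.760 µg/L.
Half-life 53.8 h → k = ln 2 / 53.8 = 0.01288 h⁻¹ = 0.3092 d⁻¹.
9.760·exp(−k·t) = 2.4 → t = ln(9.760/2.4)/k = 392000 s = 108.9 h.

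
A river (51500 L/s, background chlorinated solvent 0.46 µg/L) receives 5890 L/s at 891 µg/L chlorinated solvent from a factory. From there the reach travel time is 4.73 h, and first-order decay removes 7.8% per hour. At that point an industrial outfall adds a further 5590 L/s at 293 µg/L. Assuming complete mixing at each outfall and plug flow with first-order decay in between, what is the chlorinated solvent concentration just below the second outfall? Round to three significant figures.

83.0 µg/L

After mixing, C = (51500·0.4600 + 5890·891.0) / 57390 = 5272000/57390 = 91.86 µg/L; combined flow 57390 L/s.
7.8%/h lost → k = −ln(1 − 0.078) = 0.08121 h⁻¹.
Decay over the reach: 91.86·exp(−kt) = 91.86·0.6810 = 62.56 µg/L.
Second outfall: C = (57390·62.56 + 5590·293.0)/62980 = 83.01 µg/L.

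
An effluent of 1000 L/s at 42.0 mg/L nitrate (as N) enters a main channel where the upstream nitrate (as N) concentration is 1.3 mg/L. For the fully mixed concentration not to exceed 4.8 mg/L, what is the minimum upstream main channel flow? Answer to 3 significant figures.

10600 L/s

Set C_mix = 4.8: (Q·1.300 + 1000·42.00) / (Q + 1000) = 4.8
→ Q = 1000·(42.00 − 4.8)/(4.8 − 1.300) = 10630 L/s.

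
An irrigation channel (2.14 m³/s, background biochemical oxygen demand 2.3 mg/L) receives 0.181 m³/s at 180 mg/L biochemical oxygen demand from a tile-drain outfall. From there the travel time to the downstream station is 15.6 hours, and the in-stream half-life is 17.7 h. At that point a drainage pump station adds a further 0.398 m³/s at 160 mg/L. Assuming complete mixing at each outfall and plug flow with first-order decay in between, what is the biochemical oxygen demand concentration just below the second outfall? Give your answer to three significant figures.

30.9 mg/L

Flow-weighted average: C = (2.140·2.300 + 0.1810·180.0) / 2.321 = 37.50/2.321 = 16.16 mg/L; combined flow 2.321 m³/s.
Half-life 17.7 h → k = ln 2 / 17.7 = 0.03916 h⁻¹ = 0.9399 d⁻¹.
First-order decay: C = 16.16·exp(−k·t) = 16.16·0.5429 = 8.771 mg/L.
Second outfall: C = (2.321·8.771 + 0.3980·160.0)/2.719 = 30.91 mg/L.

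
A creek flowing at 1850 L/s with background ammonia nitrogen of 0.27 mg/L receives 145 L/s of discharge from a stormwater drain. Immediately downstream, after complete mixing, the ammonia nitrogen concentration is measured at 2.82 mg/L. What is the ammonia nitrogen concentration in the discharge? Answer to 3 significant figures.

35.4 mg/L

Mass balance: 1850·0.2700 + 145.0·Cₑ = 1995·2.820
→ Cₑ = (1995·2.820 − 1850·0.2700) / 145.0 = 35.35 mg/L.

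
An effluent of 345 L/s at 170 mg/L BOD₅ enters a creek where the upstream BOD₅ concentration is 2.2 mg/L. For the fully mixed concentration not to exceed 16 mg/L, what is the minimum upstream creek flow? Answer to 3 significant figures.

Set C_mix = 16: (Q·2.200 + 345.0·170.0) / (Q + 345.0) = 16
→ Q = 345.0·(170.0 − 16)/(16 − 2.200) = 3850 L/s.

3850 L/s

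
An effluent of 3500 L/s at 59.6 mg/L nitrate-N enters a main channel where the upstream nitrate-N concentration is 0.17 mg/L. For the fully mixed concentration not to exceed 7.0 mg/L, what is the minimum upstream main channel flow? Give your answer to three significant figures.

27000 L/s

Set C_mix = 7.0: (Q·0.1700 + 3500·59.60) / (Q + 3500) = 7.0
→ Q = 3500·(59.60 − 7.0)/(7.0 − 0.1700) = 26950 L/s.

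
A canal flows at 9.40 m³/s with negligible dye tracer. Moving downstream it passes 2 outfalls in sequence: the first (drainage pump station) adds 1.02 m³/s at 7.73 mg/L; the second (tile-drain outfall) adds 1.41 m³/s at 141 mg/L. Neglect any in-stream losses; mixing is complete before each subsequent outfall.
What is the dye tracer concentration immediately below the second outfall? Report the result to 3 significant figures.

17.5 mg/L

After outfall 1: Q = 9.400 + 1.020 = 10.42 m³/s; C = (9.400·0 + 1.020·7.730)/10.42 = 0.7567 mg/L.
After outfall 2: Q = 10.42 + 1.410 = 11.83 m³/s; C = (10.42·0.7567 + 1.410·141.0)/11.83 = 17.47 mg/L.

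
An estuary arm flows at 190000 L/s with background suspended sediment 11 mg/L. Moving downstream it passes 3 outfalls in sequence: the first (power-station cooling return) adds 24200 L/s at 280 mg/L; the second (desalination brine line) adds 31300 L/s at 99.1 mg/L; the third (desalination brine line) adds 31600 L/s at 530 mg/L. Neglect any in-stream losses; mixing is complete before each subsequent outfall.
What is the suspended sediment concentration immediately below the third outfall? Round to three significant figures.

104 mg/L

Outfall 1: combined Q = 214200 L/s; C = (190000·11.00 + 24200·280.0)/214200 = 41.39 mg/L.
Outfall 2: combined Q = 245500 L/s; C = (214200·41.39 + 31300·99.10)/245500 = 48.75 mg/L.
Outfall 3: combined Q = 277100 L/s; C = (245500·48.75 + 31600·530.0)/277100 = 103.6 mg/L.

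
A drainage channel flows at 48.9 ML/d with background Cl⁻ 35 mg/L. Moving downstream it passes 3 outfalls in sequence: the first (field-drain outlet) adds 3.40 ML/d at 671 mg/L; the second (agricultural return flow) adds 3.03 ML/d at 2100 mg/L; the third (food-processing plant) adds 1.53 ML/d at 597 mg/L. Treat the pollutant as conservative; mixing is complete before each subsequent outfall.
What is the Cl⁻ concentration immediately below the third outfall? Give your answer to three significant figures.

198 mg/L

After outfall 1: Q = 48.90 + 3.400 = 52.30 ML/d; C = (48.90·35.00 + 3.400·671.0)/52.30 = 76.35 mg/L.
After outfall 2: Q = 52.30 + 3.030 = 55.33 ML/d; C = (52.30·76.35 + 3.030·2100)/55.33 = 187.2 mg/L.
After outfall 3: Q = 55.33 + 1.530 = 56.86 ML/d; C = (55.33·187.2 + 1.530·597.0)/56.86 = 198.2 mg/L.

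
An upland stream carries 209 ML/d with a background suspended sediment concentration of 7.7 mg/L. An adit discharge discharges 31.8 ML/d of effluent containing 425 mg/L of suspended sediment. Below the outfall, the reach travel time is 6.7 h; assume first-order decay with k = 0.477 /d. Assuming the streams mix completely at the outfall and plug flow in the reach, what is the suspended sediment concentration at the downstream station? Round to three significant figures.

55.0 mg/L

Flow-weighted average: C = (209.0·7.700 + 31.80·425.0) / 240.8 = 15120/240.8 = 62.81 mg/L.
Applying C = C₀e^(−kt): 62.81 × 0.8753 = 54.98 mg/L.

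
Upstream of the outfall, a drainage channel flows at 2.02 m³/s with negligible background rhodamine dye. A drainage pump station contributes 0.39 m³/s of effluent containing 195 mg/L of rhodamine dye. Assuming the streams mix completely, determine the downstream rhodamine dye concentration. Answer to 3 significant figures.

Mass balance: C = (2.020·0 + 0.3900·195.0) / 2.410 = 76.05/2.410 = 31.56 mg/L.

31.6 mg/L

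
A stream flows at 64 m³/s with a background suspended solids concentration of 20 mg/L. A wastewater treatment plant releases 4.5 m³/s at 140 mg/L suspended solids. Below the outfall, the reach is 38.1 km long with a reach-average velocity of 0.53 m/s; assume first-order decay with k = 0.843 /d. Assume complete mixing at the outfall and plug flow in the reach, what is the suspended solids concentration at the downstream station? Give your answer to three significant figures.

13.8 mg/L

Conservation of mass: C = (64.00·20.00 + 4.500·140.0) / 68.50 = 1910/68.50 = 27.88 mg/L.
Travel time t = 38.1·1000 / 0.53 = 71890 s = 19.97 h.
First-order decay: C = 27.88·exp(−k·t) = 27.88·0.4959 = 13.83 mg/L.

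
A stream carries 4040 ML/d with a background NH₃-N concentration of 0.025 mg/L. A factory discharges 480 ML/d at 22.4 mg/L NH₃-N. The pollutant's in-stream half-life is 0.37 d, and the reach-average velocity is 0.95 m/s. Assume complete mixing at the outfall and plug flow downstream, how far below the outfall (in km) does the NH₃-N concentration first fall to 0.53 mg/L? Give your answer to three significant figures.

66.2 km

After mixing, C = (4040·0.02500 + 480.0·22.40) / 4520 = 10850/4520 = 2.401 mg/L.
Half-life 0.37 d → k = ln 2 / 0.37 = 1.873 d⁻¹.
Set 2.401·exp(−k·t) = 0.53 → t = ln(2.401/0.53)/k = 69680 s = 19.36 h.
Distance = v·t = 0.95·69680 = 66190 m = 66.19 km.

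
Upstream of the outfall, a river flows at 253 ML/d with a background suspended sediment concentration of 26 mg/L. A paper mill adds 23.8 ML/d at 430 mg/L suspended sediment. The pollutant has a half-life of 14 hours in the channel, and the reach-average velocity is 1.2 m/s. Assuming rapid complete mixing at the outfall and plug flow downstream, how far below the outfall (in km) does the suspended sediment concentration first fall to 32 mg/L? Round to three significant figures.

Flow-weighted average: C = (253.0·26.00 + 23.80·430.0) / 276.8 = 16810/276.8 = 60.74 mg/L.
Half-life 14 h → k = ln 2 / 14 = 0.04951 h⁻¹ = 1.188 d⁻¹.
Set 60.74·exp(−k·t) = 32 → t = ln(60.74/32)/k = 46590 s = 12.94 h.
Distance = v·t = 1.2·46590 = 55910 m = 55.91 km.

55.9 km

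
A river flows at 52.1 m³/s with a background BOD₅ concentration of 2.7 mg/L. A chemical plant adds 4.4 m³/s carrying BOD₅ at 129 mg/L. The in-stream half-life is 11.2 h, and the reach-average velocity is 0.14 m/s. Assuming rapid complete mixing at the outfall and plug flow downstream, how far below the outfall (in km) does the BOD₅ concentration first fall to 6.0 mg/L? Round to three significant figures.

Mixed concentration C = ΣQC/ΣQ = (52.10·2.700 + 4.400·129.0) / 56.50 = 708.3/56.50 = 12.54 mg/L.
Half-life 11.2 h → k = ln 2 / 11.2 = 0.06189 h⁻¹ = 1.485 d⁻¹.
Set 12.54·exp(−k·t) = 6.0 → t = ln(12.54/6.0)/k = 42860 s = 11.91 h.
Distance = v·t = 0.14·42860 = 6001 m = 6.001 km.

6.00 km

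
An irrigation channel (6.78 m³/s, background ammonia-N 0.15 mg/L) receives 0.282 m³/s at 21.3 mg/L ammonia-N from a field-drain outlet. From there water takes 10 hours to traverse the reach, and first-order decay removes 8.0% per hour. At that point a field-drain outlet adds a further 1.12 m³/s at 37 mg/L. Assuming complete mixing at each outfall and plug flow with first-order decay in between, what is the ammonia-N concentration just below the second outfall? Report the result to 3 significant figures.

Mixed concentration C = ΣQC/ΣQ = (6.780·0.1500 + 0.2820·21.30) / 7.062 = 7.024/7.062 = 0.9946 mg/L; combined flow 7.062 m³/s.
8.0%/h lost → k = −ln(1 − 0.08) = 0.08338 h⁻¹.
After decay, C = 0.9946 × e^(−kt) = 0.9946 × 0.4344 = 0.4320 mg/L.
At the second outfall, C = (7.062·0.4320 + 1.120·37.00) / (7.062 + 1.120) = 5.438 mg/L.

5.44 mg/L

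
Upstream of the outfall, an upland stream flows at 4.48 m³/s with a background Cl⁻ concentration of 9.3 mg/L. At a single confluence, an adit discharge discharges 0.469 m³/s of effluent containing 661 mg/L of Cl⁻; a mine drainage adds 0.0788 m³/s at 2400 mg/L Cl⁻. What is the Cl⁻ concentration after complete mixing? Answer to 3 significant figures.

Conservation of mass: C = (4.480·9.300 + 0.4690·661.0 + 0.07880·2400) / 5.028 = 540.8/5.028 = 107.6 mg/L.

108 mg/L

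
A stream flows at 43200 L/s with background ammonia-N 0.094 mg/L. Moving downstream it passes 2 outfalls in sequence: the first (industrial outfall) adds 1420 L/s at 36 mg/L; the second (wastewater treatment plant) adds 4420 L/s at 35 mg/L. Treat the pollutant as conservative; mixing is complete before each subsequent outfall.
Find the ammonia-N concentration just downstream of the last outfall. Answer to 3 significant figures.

4.28 mg/L

After outfall 1: Q = 43200 + 1420 = 44620 L/s; C = (43200·0.09400 + 1420·36.00)/44620 = 1.237 mg/L.
After outfall 2: Q = 44620 + 4420 = 49040 L/s; C = (44620·1.237 + 4420·35.00)/49040 = 4.280 mg/L.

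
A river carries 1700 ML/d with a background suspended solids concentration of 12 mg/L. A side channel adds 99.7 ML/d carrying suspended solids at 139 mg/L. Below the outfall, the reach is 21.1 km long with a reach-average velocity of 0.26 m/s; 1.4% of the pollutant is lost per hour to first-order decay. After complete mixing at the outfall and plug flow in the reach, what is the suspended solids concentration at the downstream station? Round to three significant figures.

Mass balance: C = (1700·12.00 + 99.70·139.0) / 1800 = 34260/1800 = 19.04 mg/L.
Travel time t = 21.1·1000 / 0.26 = 81150 s = 22.54 h.
1.4%/h lost → k = −ln(1 − 0.014) = 0.01410 h⁻¹.
Applying C = C₀e^(−kt): 19.04 × 0.7277 = 13.85 mg/L.

13.9 mg/L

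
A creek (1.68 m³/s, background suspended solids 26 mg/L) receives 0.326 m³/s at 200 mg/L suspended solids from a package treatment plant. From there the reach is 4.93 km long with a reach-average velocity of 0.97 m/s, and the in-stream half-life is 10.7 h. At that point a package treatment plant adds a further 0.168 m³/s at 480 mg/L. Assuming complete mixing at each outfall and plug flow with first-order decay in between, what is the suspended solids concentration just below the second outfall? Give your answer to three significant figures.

Conservation of mass: C = (1.680·26.00 + 0.3260·200.0) / 2.006 = 108.9/2.006 = 54.28 mg/L; combined flow 2.006 m³/s.
Travel time t = 4.93·1000 / 0.97 = 5082 s = 1.412 h.
Half-life 10.7 h → k = ln 2 / 10.7 = 0.06478 h⁻¹ = 1.555 d⁻¹.
Decay over the reach: 54.28·exp(−kt) = 54.28·0.9126 = 49.53 mg/L.
Second outfall: C = (2.006·49.53 + 0.1680·480.0)/2.174 = 82.80 mg/L.

82.8 mg/L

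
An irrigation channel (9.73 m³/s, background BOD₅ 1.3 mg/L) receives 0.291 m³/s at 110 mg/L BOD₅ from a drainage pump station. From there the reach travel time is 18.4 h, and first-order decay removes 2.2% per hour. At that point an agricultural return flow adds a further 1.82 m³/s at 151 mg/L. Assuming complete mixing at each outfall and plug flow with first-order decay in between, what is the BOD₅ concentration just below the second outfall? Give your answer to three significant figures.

After mixing, C = (9.730·1.300 + 0.2910·110.0) / 10.02 = 44.66/10.02 = 4.457 mg/L; combined flow 10.02 m³/s.
2.2%/h lost → k = −ln(1 − 0.022) = 0.02225 h⁻¹.
After decay, C = 4.457 × e^(−kt) = 4.457 × 0.6641 = 2.960 mg/L.
Second outfall: C = (10.02·2.960 + 1.820·151.0)/11.84 = 25.71 mg/L.

25.7 mg/L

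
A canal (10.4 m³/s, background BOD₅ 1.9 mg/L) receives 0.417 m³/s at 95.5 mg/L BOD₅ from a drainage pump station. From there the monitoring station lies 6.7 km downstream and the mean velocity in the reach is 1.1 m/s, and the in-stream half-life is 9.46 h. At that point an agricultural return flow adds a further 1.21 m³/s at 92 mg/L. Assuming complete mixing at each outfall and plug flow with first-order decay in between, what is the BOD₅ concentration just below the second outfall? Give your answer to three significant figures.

13.6 mg/L

Flow-weighted average: C = (10.40·1.900 + 0.4170·95.50) / 10.82 = 59.58/10.82 = 5.508 mg/L; combined flow 10.82 m³/s.
Travel time t = 6.7·1000 / 1.1 = 6091 s = 1.692 h.
Half-life 9.46 h → k = ln 2 / 9.46 = 0.07327 h⁻¹ = 1.759 d⁻¹.
First-order decay: C = 5.508·exp(−k·t) = 5.508·0.8834 = 4.866 mg/L.
At the second outfall, C = (10.82·4.866 + 1.210·92.00) / (10.82 + 1.210) = 13.63 mg/L.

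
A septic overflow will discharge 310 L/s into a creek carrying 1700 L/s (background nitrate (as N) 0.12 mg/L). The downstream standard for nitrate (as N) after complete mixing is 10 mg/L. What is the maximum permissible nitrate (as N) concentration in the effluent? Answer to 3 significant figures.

64.2 mg/L

At the limit, (Qr·Cr + Qe·Cₑ)/(Qr + Qe) = 10:
Cₑ = (2010·10 − 1700·0.1200) / 310.0 = 64.18 mg/L.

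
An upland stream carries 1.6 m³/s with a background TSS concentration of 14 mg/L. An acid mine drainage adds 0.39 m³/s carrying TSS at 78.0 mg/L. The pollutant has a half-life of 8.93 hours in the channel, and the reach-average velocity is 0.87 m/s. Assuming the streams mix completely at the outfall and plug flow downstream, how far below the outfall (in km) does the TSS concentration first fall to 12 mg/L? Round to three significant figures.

Mixed concentration C = ΣQC/ΣQ = (1.600·14.00 + 0.3900·78.00) / 1.990 = 52.82/1.990 = 26.54 mg/L.
Half-life 8.93 h → k = ln 2 / 8.93 = 0.07762 h⁻¹ = 1.863 d⁻¹.
Set 26.54·exp(−k·t) = 12 → t = ln(26.54/12)/k = 36820 s = 10.23 h.
Distance = v·t = 0.87·36820 = 32030 m = 32.03 km.

32.0 km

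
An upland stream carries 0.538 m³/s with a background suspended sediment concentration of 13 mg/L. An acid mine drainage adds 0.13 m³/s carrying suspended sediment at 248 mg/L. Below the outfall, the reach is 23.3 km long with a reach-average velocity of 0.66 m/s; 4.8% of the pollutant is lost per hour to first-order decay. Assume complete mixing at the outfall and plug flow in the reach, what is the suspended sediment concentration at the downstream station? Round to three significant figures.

Mass balance: C = (0.5380·13.00 + 0.1300·248.0) / 0.6680 = 39.23/0.6680 = 58.73 mg/L.
Travel time t = 23.3·1000 / 0.66 = 35300 s = 9.806 h.
4.8%/h lost → k = −ln(1 − 0.048) = 0.04919 h⁻¹.
Decay over the reach: 58.73·exp(−kt) = 58.73·0.6173 = 36.26 mg/L.

36.3 mg/L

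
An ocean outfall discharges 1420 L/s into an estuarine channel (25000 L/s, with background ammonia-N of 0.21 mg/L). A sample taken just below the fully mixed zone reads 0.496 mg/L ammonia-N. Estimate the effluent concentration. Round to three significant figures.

Mass balance: 25000·0.2100 + 1420·Cₑ = 26420·0.4960
→ Cₑ = (26420·0.4960 − 25000·0.2100) / 1420 = 5.531 mg/L.

5.53 mg/L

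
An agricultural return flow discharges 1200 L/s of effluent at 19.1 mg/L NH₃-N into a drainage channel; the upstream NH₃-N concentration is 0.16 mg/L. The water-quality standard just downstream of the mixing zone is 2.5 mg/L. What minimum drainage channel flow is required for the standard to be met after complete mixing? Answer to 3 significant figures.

8510 L/s

Set C_mix = 2.5: (Q·0.1600 + 1200·19.10) / (Q + 1200) = 2.5
→ Q = 1200·(19.10 − 2.5)/(2.5 − 0.1600) = 8513 L/s.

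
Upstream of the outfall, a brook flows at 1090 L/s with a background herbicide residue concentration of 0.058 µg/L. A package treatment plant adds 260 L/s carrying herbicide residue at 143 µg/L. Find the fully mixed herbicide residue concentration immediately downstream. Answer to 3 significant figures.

27.6 µg/L

Mass balance: C = (1090·0.05800 + 260.0·143.0) / 1350 = 37240/1350 = 27.59 µg/L.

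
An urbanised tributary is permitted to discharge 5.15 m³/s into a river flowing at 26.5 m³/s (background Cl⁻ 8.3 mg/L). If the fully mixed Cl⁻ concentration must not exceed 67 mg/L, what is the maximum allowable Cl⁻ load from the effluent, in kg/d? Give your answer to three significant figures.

164000 kg/d

Mass balance at the limit: 26.50·8.300 + 5.150·Cₑ = 31.65·67 → Cₑ = 369.0 mg/L.
Load = 5.150 m³/s × 369.0 g/m³ × 86 400 s/d = 164200 kg/d.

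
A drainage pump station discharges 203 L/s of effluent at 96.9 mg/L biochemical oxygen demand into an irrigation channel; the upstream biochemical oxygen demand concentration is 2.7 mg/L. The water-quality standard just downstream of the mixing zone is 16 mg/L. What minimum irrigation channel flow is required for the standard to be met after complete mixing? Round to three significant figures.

Set C_mix = 16: (Q·2.700 + 203.0·96.90) / (Q + 203.0) = 16
→ Q = 203.0·(96.90 − 16)/(16 − 2.700) = 1235 L/s.

1230 L/s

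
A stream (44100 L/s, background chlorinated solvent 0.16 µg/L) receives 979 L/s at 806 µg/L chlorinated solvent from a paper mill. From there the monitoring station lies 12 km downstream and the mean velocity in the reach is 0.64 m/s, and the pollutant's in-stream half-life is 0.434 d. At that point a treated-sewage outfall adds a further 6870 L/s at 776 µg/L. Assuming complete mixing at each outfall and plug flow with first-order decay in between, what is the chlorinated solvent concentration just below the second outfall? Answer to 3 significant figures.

Mixed concentration C = ΣQC/ΣQ = (44100·0.1600 + 979.0·806.0) / 45080 = 796100/45080 = 17.66 µg/L; combined flow 45080 L/s.
Travel time t = 12·1000 / 0.64 = 18750 s = 5.208 h.
Half-life 0.434 d → k = ln 2 / 0.434 = 1.597 d⁻¹.
After decay, C = 17.66 × e^(−kt) = 17.66 × 0.7071 = 12.49 µg/L.
Second outfall: C = (45080·12.49 + 6870·776.0)/51950 = 113.5 µg/L.

113 µg/L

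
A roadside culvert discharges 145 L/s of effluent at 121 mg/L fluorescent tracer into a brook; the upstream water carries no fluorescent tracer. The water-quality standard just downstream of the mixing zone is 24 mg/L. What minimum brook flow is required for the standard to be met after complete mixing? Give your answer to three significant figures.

Set C_mix = 24: (Q·0 + 145.0·121.0) / (Q + 145.0) = 24
→ Q = 145.0·(121.0 − 24)/(24 − 0) = 586.0 L/s.

586 L/s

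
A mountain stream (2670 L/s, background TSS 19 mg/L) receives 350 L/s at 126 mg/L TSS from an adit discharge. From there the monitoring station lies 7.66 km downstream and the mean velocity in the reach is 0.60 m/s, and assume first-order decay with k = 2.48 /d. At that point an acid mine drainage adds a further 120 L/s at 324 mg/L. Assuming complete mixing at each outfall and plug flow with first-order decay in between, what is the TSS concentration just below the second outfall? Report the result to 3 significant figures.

Mass balance: C = (2670·19.00 + 350.0·126.0) / 3020 = 94830/3020 = 31.40 mg/L; combined flow 3020 L/s.
Travel time t = 7.66·1000 / 0.60 = 12770 s = 3.546 h.
Applying C = C₀e^(−kt): 31.40 × 0.6932 = 21.77 mg/L.
At the second outfall, C = (3020·21.77 + 120.0·324.0) / (3020 + 120.0) = 33.32 mg/L.

33.3 mg/L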